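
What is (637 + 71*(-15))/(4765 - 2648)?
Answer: -428/2117 ≈ -0.20217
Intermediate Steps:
(637 + 71*(-15))/(4765 - 2648) = (637 - 1065)/2117 = -428*1/2117 = -428/2117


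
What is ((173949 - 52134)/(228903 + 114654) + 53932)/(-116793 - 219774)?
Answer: -686253257/4282590697 ≈ -0.16024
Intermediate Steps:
((173949 - 52134)/(228903 + 114654) + 53932)/(-116793 - 219774) = (121815/343557 + 53932)/(-336567) = (121815*(1/343557) + 53932)*(-1/336567) = (13535/38173 + 53932)*(-1/336567) = (2058759771/38173)*(-1/336567) = -686253257/4282590697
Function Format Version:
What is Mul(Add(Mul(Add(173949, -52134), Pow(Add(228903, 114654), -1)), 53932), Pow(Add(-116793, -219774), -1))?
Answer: Rational(-686253257, 4282590697) ≈ -0.16024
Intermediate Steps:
Mul(Add(Mul(Add(173949, -52134), Pow(Add(228903, 114654), -1)), 53932), Pow(Add(-116793, -219774), -1)) = Mul(Add(Mul(121815, Pow(343557, -1)), 53932), Pow(-336567, -1)) = Mul(Add(Mul(121815, Rational(1, 343557)), 53932), Rational(-1, 336567)) = Mul(Add(Rational(13535, 38173), 53932), Rational(-1, 336567)) = Mul(Rational(2058759771, 38173), Rational(-1, 336567)) = Rational(-686253257, 4282590697)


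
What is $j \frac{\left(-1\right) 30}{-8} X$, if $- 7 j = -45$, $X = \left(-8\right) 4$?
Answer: $- \frac{5400}{7} \approx -771.43$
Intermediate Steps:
$X = -32$
$j = \frac{45}{7}$ ($j = \left(- \frac{1}{7}\right) \left(-45\right) = \frac{45}{7} \approx 6.4286$)
$j \frac{\left(-1\right) 30}{-8} X = \frac{45 \frac{\left(-1\right) 30}{-8}}{7} \left(-32\right) = \frac{45 \left(\left(-30\right) \left(- \frac{1}{8}\right)\right)}{7} \left(-32\right) = \frac{45}{7} \cdot \frac{15}{4} \left(-32\right) = \frac{675}{28} \left(-32\right) = - \frac{5400}{7}$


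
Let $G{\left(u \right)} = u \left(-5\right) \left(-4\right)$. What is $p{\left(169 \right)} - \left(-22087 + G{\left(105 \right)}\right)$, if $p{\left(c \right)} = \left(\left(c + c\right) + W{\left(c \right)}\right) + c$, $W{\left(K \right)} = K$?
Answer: $20663$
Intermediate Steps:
$G{\left(u \right)} = 20 u$ ($G{\left(u \right)} = - 5 u \left(-4\right) = 20 u$)
$p{\left(c \right)} = 4 c$ ($p{\left(c \right)} = \left(\left(c + c\right) + c\right) + c = \left(2 c + c\right) + c = 3 c + c = 4 c$)
$p{\left(169 \right)} - \left(-22087 + G{\left(105 \right)}\right) = 4 \cdot 169 + \left(22087 - 20 \cdot 105\right) = 676 + \left(22087 - 2100\right) = 676 + 19987 = 20663$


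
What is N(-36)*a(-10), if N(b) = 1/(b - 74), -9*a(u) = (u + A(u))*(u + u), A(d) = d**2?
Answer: -20/11 ≈ -1.8182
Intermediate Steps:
a(u) = -2*u*(u + u**2)/9 (a(u) = -(u + u**2)*(u + u)/9 = -(u + u**2)*2*u/9 = -2*u*(u + u**2)/9)
N(b) = 1/(-74 + b)
N(-36)*a(-10) = (-2/9*(-10)**2*(1 - 10))/(-74 - 36) = (-2/9*100*(-9))/(-110) = -1/110*200 = -20/11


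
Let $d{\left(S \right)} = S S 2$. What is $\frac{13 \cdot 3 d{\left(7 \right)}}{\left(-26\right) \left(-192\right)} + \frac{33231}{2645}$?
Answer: $\frac{2256389}{169280} \approx 13.329$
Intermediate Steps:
$d{\left(S \right)} = 2 S^{2}$ ($d{\left(S \right)} = S^{2} \cdot 2 = 2 S^{2}$)
$\frac{13 \cdot 3 d{\left(7 \right)}}{\left(-26\right) \left(-192\right)} + \frac{33231}{2645} = \frac{13 \cdot 3 \cdot 2 \cdot 7^{2}}{\left(-26\right) \left(-192\right)} + \frac{33231}{2645} = \frac{39 \cdot 2 \cdot 49}{4992} + 33231 \cdot \frac{1}{2645} = 39 \cdot 98 \cdot \frac{1}{4992} + \frac{33231}{2645} = 3822 \cdot \frac{1}{4992} + \frac{33231}{2645} = \frac{49}{64} + \frac{33231}{2645} = \frac{2256389}{169280}$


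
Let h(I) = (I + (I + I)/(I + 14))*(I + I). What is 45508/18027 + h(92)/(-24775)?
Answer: 43276720076/23670803025 ≈ 1.8283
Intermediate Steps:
h(I) = 2*I*(I + 2*I/(14 + I)) (h(I) = (I + (2*I)/(14 + I))*(2*I) = (I + 2*I/(14 + I))*(2*I) = 2*I*(I + 2*I/(14 + I)))
45508/18027 + h(92)/(-24775) = 45508/18027 + (2*92**2*(16 + 92)/(14 + 92))/(-24775) = 45508*(1/18027) + (2*8464*108/106)*(-1/24775) = 45508/18027 + (2*8464*(1/106)*108)*(-1/24775) = 45508/18027 + (914112/53)*(-1/24775) = 45508/18027 - 914112/1313075 = 43276720076/23670803025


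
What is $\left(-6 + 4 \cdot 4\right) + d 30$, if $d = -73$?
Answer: $-2180$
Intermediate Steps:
$\left(-6 + 4 \cdot 4\right) + d 30 = \left(-6 + 4 \cdot 4\right) - 2190 = \left(-6 + 16\right) - 2190 = 10 - 2190 = -2180$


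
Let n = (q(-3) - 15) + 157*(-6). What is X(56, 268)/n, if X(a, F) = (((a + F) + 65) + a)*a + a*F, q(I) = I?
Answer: -4991/120 ≈ -41.592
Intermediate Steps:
X(a, F) = F*a + a*(65 + F + 2*a) (X(a, F) = (((F + a) + 65) + a)*a + F*a = ((65 + F + a) + a)*a + F*a = (65 + F + 2*a)*a + F*a = a*(65 + F + 2*a) + F*a = F*a + a*(65 + F + 2*a))
n = -960 (n = (-3 - 15) + 157*(-6) = -18 - 942 = -960)
X(56, 268)/n = (56*(65 + 2*268 + 2*56))/(-960) = (56*(65 + 536 + 112))*(-1/960) = (56*713)*(-1/960) = 39928*(-1/960) = -4991/120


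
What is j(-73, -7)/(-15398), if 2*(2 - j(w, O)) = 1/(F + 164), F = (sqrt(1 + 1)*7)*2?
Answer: -26463/204054296 - 7*sqrt(2)/408108592 ≈ -0.00012971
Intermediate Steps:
F = 14*sqrt(2) (F = (sqrt(2)*7)*2 = (7*sqrt(2))*2 = 14*sqrt(2) ≈ 19.799)
j(w, O) = 2 - 1/(2*(164 + 14*sqrt(2))) (j(w, O) = 2 - 1/(2*(14*sqrt(2) + 164)) = 2 - 1/(2*(164 + 14*sqrt(2))))
j(-73, -7)/(-15398) = (26463/13252 + 7*sqrt(2)/26504)/(-15398) = (26463/13252 + 7*sqrt(2)/26504)*(-1/15398) = -26463/204054296 - 7*sqrt(2)/408108592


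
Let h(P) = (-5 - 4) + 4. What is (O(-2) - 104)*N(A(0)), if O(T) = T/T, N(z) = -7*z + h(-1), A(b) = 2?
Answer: 1957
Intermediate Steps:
h(P) = -5 (h(P) = -9 + 4 = -5)
N(z) = -5 - 7*z (N(z) = -7*z - 5 = -5 - 7*z)
O(T) = 1
(O(-2) - 104)*N(A(0)) = (1 - 104)*(-5 - 7*2) = -103*(-5 - 14) = -103*(-19) = 1957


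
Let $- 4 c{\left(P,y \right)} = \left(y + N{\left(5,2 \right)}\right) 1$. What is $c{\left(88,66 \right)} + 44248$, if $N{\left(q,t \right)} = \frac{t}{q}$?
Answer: $\frac{221157}{5} \approx 44231.0$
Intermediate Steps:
$c{\left(P,y \right)} = - \frac{1}{10} - \frac{y}{4}$ ($c{\left(P,y \right)} = - \frac{\left(y + \frac{2}{5}\right) 1}{4} = - \frac{\left(\frac{2}{5} + y\right) 1}{4} = - \frac{\frac{2}{5} + y}{4} = - \frac{1}{10} - \frac{y}{4}$)
$c{\left(88,66 \right)} + 44248 = \left(- \frac{1}{10} - \frac{33}{2}\right) + 44248 = - \frac{83}{5} + 44248 = \frac{221157}{5}$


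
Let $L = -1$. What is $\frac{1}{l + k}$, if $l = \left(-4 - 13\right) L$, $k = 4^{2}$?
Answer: $\frac{1}{33} \approx 0.030303$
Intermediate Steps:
$k = 16$
$l = 17$ ($l = \left(-4 - 13\right) \left(-1\right) = \left(-17\right) \left(-1\right) = 17$)
$\frac{1}{l + k} = \frac{1}{17 + 16} = \frac{1}{33}$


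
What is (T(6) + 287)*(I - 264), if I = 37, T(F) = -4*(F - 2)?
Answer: -61517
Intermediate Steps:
T(F) = 8 - 4*F (T(F) = -4*(-2 + F) = 8 - 4*F)
(T(6) + 287)*(I - 264) = ((8 - 4*6) + 287)*(37 - 264) = ((8 - 24) + 287)*(-227) = (-16 + 287)*(-227) = 271*(-227) = -61517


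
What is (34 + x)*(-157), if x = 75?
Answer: -17113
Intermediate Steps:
(34 + x)*(-157) = (34 + 75)*(-157) = 109*(-157) = -17113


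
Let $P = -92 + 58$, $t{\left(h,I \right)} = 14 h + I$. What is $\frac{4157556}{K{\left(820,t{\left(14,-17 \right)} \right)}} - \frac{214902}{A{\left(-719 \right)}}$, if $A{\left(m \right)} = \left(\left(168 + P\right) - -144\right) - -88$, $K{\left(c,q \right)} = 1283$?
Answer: $\frac{207657705}{78263} \approx 2653.3$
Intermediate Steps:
$t{\left(h,I \right)} = I + 14 h$
$P = -34$
$A{\left(m \right)} = 366$ ($A{\left(m \right)} = \left(\left(168 - 34\right) - -144\right) - -88 = \left(134 + 144\right) + 88 = 278 + 88 = 366$)
$\frac{4157556}{K{\left(820,t{\left(14,-17 \right)} \right)}} - \frac{214902}{A{\left(-719 \right)}} = \frac{4157556}{1283} - \frac{214902}{366} = 4157556 \cdot \frac{1}{1283} - \frac{35817}{61} = \frac{4157556}{1283} - \frac{35817}{61} = \frac{207657705}{78263}$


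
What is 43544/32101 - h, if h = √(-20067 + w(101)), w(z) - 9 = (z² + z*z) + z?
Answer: 43544/32101 - √445 ≈ -19.739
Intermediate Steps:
w(z) = 9 + z + 2*z² (w(z) = 9 + ((z² + z*z) + z) = 9 + ((z² + z²) + z) = 9 + (2*z² + z) = 9 + (z + 2*z²) = 9 + z + 2*z²)
h = √445 (h = √(-20067 + (9 + 101 + 2*101²)) = √(-20067 + (9 + 101 + 2*10201)) = √(-20067 + (9 + 101 + 20402)) = √(-20067 + 20512) = √445 ≈ 21.095)
43544/32101 - h = 43544/32101 - √445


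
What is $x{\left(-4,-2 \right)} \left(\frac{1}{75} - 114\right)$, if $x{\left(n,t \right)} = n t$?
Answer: $- \frac{68392}{75} \approx -911.89$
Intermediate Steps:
$x{\left(-4,-2 \right)} \left(\frac{1}{75} - 114\right) = \left(-4\right) \left(-2\right) \left(\frac{1}{75} - 114\right) = 8 \left(\frac{1}{75} - 114\right) = 8 \left(- \frac{8549}{75}\right) = - \frac{68392}{75}$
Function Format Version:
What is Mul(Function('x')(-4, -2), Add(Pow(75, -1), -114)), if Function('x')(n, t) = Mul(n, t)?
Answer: Rational(-68392, 75) ≈ -911.89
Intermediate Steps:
Mul(Function('x')(-4, -2), Add(Pow(75, -1), -114)) = Mul(Mul(-4, -2), Add(Pow(75, -1), -114)) = Mul(8, Add(Rational(1, 75), -114)) = Mul(8, Rational(-8549, 75)) = Rational(-68392, 75)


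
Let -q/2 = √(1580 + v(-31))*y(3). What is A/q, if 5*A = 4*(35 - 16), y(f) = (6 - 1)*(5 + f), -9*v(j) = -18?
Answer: -19*√1582/158200 ≈ -0.0047769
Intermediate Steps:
v(j) = 2 (v(j) = -⅑*(-18) = 2)
y(f) = 25 + 5*f (y(f) = 5*(5 + f) = 25 + 5*f)
A = 76/5 (A = (4*(35 - 16))/5 = (4*19)/5 = (⅕)*76 = 76/5 ≈ 15.200)
q = -80*√1582 (q = -2*√(1580 + 2)*(25 + 5*3) = -2*√1582*(25 + 15) = -2*√1582*40 = -80*√1582 ≈ -3181.9)
A/q = 76/(5*((-80*√1582))) = 76*(-√1582/126560)/5 = -19*√1582/158200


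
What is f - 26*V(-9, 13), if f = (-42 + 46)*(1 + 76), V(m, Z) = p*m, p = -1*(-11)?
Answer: 2882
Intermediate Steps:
p = 11
V(m, Z) = 11*m
f = 308 (f = 4*77 = 308)
f - 26*V(-9, 13) = 308 - 286*(-9) = 308 - 26*(-99) = 308 + 2574 = 2882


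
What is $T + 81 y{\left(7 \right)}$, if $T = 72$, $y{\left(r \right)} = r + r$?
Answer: $1206$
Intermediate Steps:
$y{\left(r \right)} = 2 r$
$T + 81 y{\left(7 \right)} = 72 + 81 \cdot 2 \cdot 7 = 72 + 81 \cdot 14 = 72 + 1134 = 1206$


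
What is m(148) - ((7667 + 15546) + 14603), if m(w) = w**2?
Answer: -15912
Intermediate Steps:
m(148) - ((7667 + 15546) + 14603) = 148**2 - ((7667 + 15546) + 14603) = 21904 - (23213 + 14603) = 21904 - 1*37816 = 21904 - 37816 = -15912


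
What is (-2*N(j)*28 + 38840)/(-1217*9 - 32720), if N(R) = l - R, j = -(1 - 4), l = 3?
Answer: -38840/43673 ≈ -0.88934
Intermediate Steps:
j = 3 (j = -1*(-3) = 3)
N(R) = 3 - R
(-2*N(j)*28 + 38840)/(-1217*9 - 32720) = (-2*(3 - 1*3)*28 + 38840)/(-1217*9 - 32720) = (-2*(3 - 3)*28 + 38840)/(-10953 - 32720) = (-2*0*28 + 38840)/(-43673) = (0*28 + 38840)*(-1/43673) = (0 + 38840)*(-1/43673) = 38840*(-1/43673) = -38840/43673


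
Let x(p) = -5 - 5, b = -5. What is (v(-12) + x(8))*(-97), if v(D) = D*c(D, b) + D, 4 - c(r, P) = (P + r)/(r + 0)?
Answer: 5141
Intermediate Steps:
c(r, P) = 4 - (P + r)/r (c(r, P) = 4 - (P + r)/(r + 0) = 4 - (P + r)/r)
x(p) = -10
v(D) = D + D*(3 + 5/D) (v(D) = D*(3 - 1*(-5)/D) + D = D*(3 + 5/D) + D = D + D*(3 + 5/D))
(v(-12) + x(8))*(-97) = ((5 + 4*(-12)) - 10)*(-97) = ((5 - 48) - 10)*(-97) = (-43 - 10)*(-97) = -53*(-97) = 5141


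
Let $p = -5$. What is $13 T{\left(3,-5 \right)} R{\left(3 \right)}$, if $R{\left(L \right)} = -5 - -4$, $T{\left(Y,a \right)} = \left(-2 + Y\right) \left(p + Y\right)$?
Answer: $26$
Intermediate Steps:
$T{\left(Y,a \right)} = \left(-5 + Y\right) \left(-2 + Y\right)$ ($T{\left(Y,a \right)} = \left(-2 + Y\right) \left(-5 + Y\right) = \left(-5 + Y\right) \left(-2 + Y\right)$)
$R{\left(L \right)} = -1$ ($R{\left(L \right)} = -5 + 4 = -1$)
$13 T{\left(3,-5 \right)} R{\left(3 \right)} = 13 \left(10 + 3^{2} - 21\right) \left(-1\right) = 13 \left(10 + 9 - 21\right) \left(-1\right) = 13 \left(-2\right) \left(-1\right) = \left(-26\right) \left(-1\right) = 26$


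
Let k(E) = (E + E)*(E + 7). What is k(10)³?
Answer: 39304000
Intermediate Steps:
k(E) = 2*E*(7 + E) (k(E) = (2*E)*(7 + E) = 2*E*(7 + E))
k(10)³ = (2*10*(7 + 10))³ = (2*10*17)³ = 340³ = 39304000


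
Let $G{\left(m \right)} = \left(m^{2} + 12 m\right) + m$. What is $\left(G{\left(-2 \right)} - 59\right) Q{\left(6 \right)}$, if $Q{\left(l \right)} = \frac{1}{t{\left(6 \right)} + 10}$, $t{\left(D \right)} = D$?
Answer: $- \frac{81}{16} \approx -5.0625$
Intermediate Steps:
$G{\left(m \right)} = m^{2} + 13 m$
$Q{\left(l \right)} = \frac{1}{16}$ ($Q{\left(l \right)} = \frac{1}{6 + 10} = \frac{1}{16}$)
$\left(G{\left(-2 \right)} - 59\right) Q{\left(6 \right)} = \left(- 2 \left(13 - 2\right) - 59\right) \frac{1}{16} = \left(\left(-2\right) 11 - 59\right) \frac{1}{16} = \left(-22 - 59\right) \frac{1}{16} = \left(-81\right) \frac{1}{16} = - \frac{81}{16}$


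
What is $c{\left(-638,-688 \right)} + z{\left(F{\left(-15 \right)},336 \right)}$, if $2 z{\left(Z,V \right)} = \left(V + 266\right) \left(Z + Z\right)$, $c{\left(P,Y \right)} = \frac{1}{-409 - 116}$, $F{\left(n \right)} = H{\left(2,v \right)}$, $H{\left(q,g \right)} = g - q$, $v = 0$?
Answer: $- \frac{632101}{525} \approx -1204.0$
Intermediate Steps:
$F{\left(n \right)} = -2$ ($F{\left(n \right)} = 0 - 2 = -2$)
$c{\left(P,Y \right)} = - \frac{1}{525}$ ($c{\left(P,Y \right)} = \frac{1}{-525} = - \frac{1}{525}$)
$z{\left(Z,V \right)} = Z \left(266 + V\right)$ ($z{\left(Z,V \right)} = \frac{\left(V + 266\right) \left(Z + Z\right)}{2} = \frac{\left(266 + V\right) 2 Z}{2} = \frac{2 Z \left(266 + V\right)}{2} = Z \left(266 + V\right)$)
$c{\left(-638,-688 \right)} + z{\left(F{\left(-15 \right)},336 \right)} = - \frac{1}{525} - 2 \left(266 + 336\right) = - \frac{1}{525} - 1204 = - \frac{632101}{525}$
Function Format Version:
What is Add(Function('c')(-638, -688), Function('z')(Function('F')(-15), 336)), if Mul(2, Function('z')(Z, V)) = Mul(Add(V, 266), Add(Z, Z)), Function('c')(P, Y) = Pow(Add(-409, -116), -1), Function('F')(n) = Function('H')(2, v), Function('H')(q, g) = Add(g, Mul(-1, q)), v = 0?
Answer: Rational(-632101, 525) ≈ -1204.0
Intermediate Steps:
Function('F')(n) = -2 (Function('F')(n) = Add(0, Mul(-1, 2)) = Add(0, -2) = -2)
Function('c')(P, Y) = Rational(-1, 525) (Function('c')(P, Y) = Pow(-525, -1) = Rational(-1, 525))
Function('z')(Z, V) = Mul(Z, Add(266, V)) (Function('z')(Z, V) = Mul(Rational(1, 2), Mul(Add(V, 266), Add(Z, Z))) = Mul(Rational(1, 2), Mul(Add(266, V), Mul(2, Z))) = Mul(Rational(1, 2), Mul(2, Z, Add(266, V))) = Mul(Z, Add(266, V)))
Add(Function('c')(-638, -688), Function('z')(Function('F')(-15), 336)) = Add(Rational(-1, 525), Mul(-2, Add(266, 336))) = Add(Rational(-1, 525), Mul(-2, 602)) = Add(Rational(-1, 525), -1204) = Rational(-632101, 525)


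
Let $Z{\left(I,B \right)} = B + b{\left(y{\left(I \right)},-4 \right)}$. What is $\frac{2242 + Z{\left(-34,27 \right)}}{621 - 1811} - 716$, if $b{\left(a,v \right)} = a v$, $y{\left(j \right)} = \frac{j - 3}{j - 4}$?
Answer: $- \frac{16231797}{22610} \approx -717.9$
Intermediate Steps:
$y{\left(j \right)} = \frac{-3 + j}{-4 + j}$
$Z{\left(I,B \right)} = B - \frac{4 \left(-3 + I\right)}{-4 + I}$ ($Z{\left(I,B \right)} = B + \frac{-3 + I}{-4 + I} \left(-4\right) = B - \frac{4 \left(-3 + I\right)}{-4 + I}$)
$\frac{2242 + Z{\left(-34,27 \right)}}{621 - 1811} - 716 = \frac{2242 + \frac{12 - -136 + 27 \left(-4 - 34\right)}{-4 - 34}}{621 - 1811} - 716 = \frac{2242 + \frac{12 + 136 + 27 \left(-38\right)}{-38}}{-1190} - 716 = \left(2242 - \frac{12 + 136 - 1026}{38}\right) \left(- \frac{1}{1190}\right) - 716 = \left(2242 - - \frac{439}{19}\right) \left(- \frac{1}{1190}\right) - 716 = \left(2242 + \frac{439}{19}\right) \left(- \frac{1}{1190}\right) - 716 = \frac{43037}{19} \left(- \frac{1}{1190}\right) - 716 = - \frac{43037}{22610} - 716 = - \frac{16231797}{22610}$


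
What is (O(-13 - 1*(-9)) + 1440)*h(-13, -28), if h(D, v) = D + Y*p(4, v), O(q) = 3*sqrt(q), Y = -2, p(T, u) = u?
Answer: 61920 + 258*I ≈ 61920.0 + 258.0*I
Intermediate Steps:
h(D, v) = D - 2*v
(O(-13 - 1*(-9)) + 1440)*h(-13, -28) = (3*sqrt(-13 - 1*(-9)) + 1440)*(-13 - 2*(-28)) = (3*sqrt(-13 + 9) + 1440)*(-13 + 56) = (3*sqrt(-4) + 1440)*43 = (3*(2*I) + 1440)*43 = (6*I + 1440)*43 = (1440 + 6*I)*43 = 61920 + 258*I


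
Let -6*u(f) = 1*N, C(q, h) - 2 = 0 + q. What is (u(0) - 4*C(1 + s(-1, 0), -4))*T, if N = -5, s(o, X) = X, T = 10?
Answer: -335/3 ≈ -111.67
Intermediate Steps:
C(q, h) = 2 + q (C(q, h) = 2 + (0 + q) = 2 + q)
u(f) = ⅚ (u(f) = -(-5)/6 = -⅙*(-5) = ⅚)
(u(0) - 4*C(1 + s(-1, 0), -4))*T = (⅚ - 4*(2 + (1 + 0)))*10 = (⅚ - 4*(2 + 1))*10 = (⅚ - 4*3)*10 = (⅚ - 12)*10 = -67/6*10 = -335/3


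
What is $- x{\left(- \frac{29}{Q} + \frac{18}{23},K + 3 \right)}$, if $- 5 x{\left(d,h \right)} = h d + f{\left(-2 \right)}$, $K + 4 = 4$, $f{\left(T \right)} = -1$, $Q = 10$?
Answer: $- \frac{1691}{1150} \approx -1.4704$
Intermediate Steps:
$K = 0$ ($K = -4 + 4 = 0$)
$x{\left(d,h \right)} = \frac{1}{5} - \frac{d h}{5}$ ($x{\left(d,h \right)} = - \frac{h d - 1}{5} = - \frac{d h - 1}{5} = - \frac{-1 + d h}{5} = \frac{1}{5} - \frac{d h}{5}$)
$- x{\left(- \frac{29}{Q} + \frac{18}{23},K + 3 \right)} = - (\frac{1}{5} - \frac{\left(- \frac{29}{10} + \frac{18}{23}\right) \left(0 + 3\right)}{5}) = - (\frac{1}{5} - \frac{1}{5} \left(\left(-29\right) \frac{1}{10} + 18 \cdot \frac{1}{23}\right) 3) = - (\frac{1}{5} - \frac{1}{5} \left(- \frac{29}{10} + \frac{18}{23}\right) 3) = - (\frac{1}{5} - \left(- \frac{487}{1150}\right) 3) = - (\frac{1}{5} + \frac{1461}{1150}) = \left(-1\right) \frac{1691}{1150} = - \frac{1691}{1150}$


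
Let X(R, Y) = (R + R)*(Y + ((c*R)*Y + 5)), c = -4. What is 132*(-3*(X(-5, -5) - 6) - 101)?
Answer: -406956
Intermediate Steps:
X(R, Y) = 2*R*(5 + Y - 4*R*Y) (X(R, Y) = (R + R)*(Y + ((-4*R)*Y + 5)) = (2*R)*(Y + (-4*R*Y + 5)) = (2*R)*(Y + (5 - 4*R*Y)) = (2*R)*(5 + Y - 4*R*Y) = 2*R*(5 + Y - 4*R*Y))
132*(-3*(X(-5, -5) - 6) - 101) = 132*(-3*(2*(-5)*(5 - 5 - 4*(-5)*(-5)) - 6) - 101) = 132*(-3*(2*(-5)*(5 - 5 - 100) - 6) - 101) = 132*(-3*(2*(-5)*(-100) - 6) - 101) = 132*(-3*(1000 - 6) - 101) = 132*(-3*994 - 101) = 132*(-2982 - 101) = 132*(-3083) = -406956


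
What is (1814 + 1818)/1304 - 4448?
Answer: -724570/163 ≈ -4445.2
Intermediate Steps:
(1814 + 1818)/1304 - 4448 = 3632*(1/1304) - 4448 = 454/163 - 4448 = -724570/163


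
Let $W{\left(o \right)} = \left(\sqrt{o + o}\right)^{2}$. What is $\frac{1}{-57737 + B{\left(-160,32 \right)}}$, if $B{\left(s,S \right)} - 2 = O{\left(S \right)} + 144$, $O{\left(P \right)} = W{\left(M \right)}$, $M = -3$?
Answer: $- \frac{1}{57597} \approx -1.7362 \cdot 10^{-5}$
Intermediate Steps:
$W{\left(o \right)} = 2 o$ ($W{\left(o \right)} = \left(\sqrt{2 o}\right)^{2} = \left(\sqrt{2} \sqrt{o}\right)^{2} = 2 o$)
$O{\left(P \right)} = -6$ ($O{\left(P \right)} = 2 \left(-3\right) = -6$)
$B{\left(s,S \right)} = 140$ ($B{\left(s,S \right)} = 2 + \left(-6 + 144\right) = 2 + 138 = 140$)
$\frac{1}{-57737 + B{\left(-160,32 \right)}} = \frac{1}{-57737 + 140} = \frac{1}{-57597} = - \frac{1}{57597}$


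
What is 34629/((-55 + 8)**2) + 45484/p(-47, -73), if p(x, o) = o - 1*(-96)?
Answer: 101270623/50807 ≈ 1993.2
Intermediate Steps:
p(x, o) = 96 + o (p(x, o) = o + 96 = 96 + o)
34629/((-55 + 8)**2) + 45484/p(-47, -73) = 34629/((-55 + 8)**2) + 45484/(96 - 73) = 34629/((-47)**2) + 45484/23 = 34629/2209 + 45484*(1/23) = 34629*(1/2209) + 45484/23 = 34629/2209 + 45484/23 = 101270623/50807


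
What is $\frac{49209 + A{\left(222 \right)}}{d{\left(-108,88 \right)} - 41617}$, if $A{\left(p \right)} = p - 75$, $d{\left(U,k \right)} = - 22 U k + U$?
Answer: $\frac{49356}{167363} \approx 0.2949$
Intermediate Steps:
$d{\left(U,k \right)} = U - 22 U k$ ($d{\left(U,k \right)} = - 22 U k + U = U - 22 U k$)
$A{\left(p \right)} = -75 + p$
$\frac{49209 + A{\left(222 \right)}}{d{\left(-108,88 \right)} - 41617} = \frac{49209 + \left(-75 + 222\right)}{- 108 \left(1 - 1936\right) - 41617} = \frac{49209 + 147}{- 108 \left(1 - 1936\right) - 41617} = \frac{49356}{\left(-108\right) \left(-1935\right) - 41617} = \frac{49356}{208980 - 41617} = \frac{49356}{167363}$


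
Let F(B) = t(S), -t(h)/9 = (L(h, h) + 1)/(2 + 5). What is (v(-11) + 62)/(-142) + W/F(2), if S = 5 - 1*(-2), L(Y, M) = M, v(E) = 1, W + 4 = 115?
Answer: -19145/1704 ≈ -11.235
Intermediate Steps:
W = 111 (W = -4 + 115 = 111)
S = 7 (S = 5 + 2 = 7)
t(h) = -9/7 - 9*h/7 (t(h) = -9*(h + 1)/(2 + 5) = -9*(1 + h)/7 = -9*(⅐ + h/7) = -9/7 - 9*h/7)
F(B) = -72/7 (F(B) = -9/7 - 9/7*7 = -9/7 - 9 = -72/7)
(v(-11) + 62)/(-142) + W/F(2) = (1 + 62)/(-142) + 111/(-72/7) = 63*(-1/142) + 111*(-7/72) = -63/142 - 259/24 = -19145/1704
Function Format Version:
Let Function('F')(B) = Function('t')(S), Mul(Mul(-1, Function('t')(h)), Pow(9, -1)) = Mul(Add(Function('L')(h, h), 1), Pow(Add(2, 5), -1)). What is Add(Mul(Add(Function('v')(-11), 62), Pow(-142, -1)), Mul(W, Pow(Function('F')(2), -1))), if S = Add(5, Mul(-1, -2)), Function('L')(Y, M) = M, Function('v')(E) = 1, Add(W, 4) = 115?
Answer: Rational(-19145, 1704) ≈ -11.235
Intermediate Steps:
W = 111 (W = Add(-4, 115) = 111)
S = 7 (S = Add(5, 2) = 7)
Function('t')(h) = Add(Rational(-9, 7), Mul(Rational(-9, 7), h)) (Function('t')(h) = Mul(-9, Mul(Add(h, 1), Pow(Add(2, 5), -1))) = Mul(-9, Mul(Add(1, h), Pow(7, -1))) = Mul(-9, Mul(Add(1, h), Rational(1, 7))) = Mul(-9, Add(Rational(1, 7), Mul(Rational(1, 7), h))) = Add(Rational(-9, 7), Mul(Rational(-9, 7), h)))
Function('F')(B) = Rational(-72, 7) (Function('F')(B) = Add(Rational(-9, 7), Mul(Rational(-9, 7), 7)) = Add(Rational(-9, 7), -9) = Rational(-72, 7))
Add(Mul(Add(Function('v')(-11), 62), Pow(-142, -1)), Mul(W, Pow(Function('F')(2), -1))) = Add(Mul(Add(1, 62), Pow(-142, -1)), Mul(111, Pow(Rational(-72, 7), -1))) = Add(Mul(63, Rational(-1, 142)), Mul(111, Rational(-7, 72))) = Add(Rational(-63, 142), Rational(-259, 24)) = Rational(-19145, 1704)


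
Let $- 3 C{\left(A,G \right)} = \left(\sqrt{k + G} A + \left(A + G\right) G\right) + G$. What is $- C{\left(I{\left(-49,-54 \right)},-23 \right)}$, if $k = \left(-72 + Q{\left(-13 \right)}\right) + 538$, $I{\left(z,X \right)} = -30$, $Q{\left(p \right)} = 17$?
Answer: $\frac{1196}{3} - 20 \sqrt{115} \approx 184.19$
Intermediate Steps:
$k = 483$ ($k = \left(-72 + 17\right) + 538 = -55 + 538 = 483$)
$C{\left(A,G \right)} = - \frac{G}{3} - \frac{A \sqrt{483 + G}}{3} - \frac{G \left(A + G\right)}{3}$ ($C{\left(A,G \right)} = - \frac{\left(\sqrt{483 + G} A + \left(A + G\right) G\right) + G}{3} = - \frac{\left(A \sqrt{483 + G} + G \left(A + G\right)\right) + G}{3} = - \frac{G + A \sqrt{483 + G} + G \left(A + G\right)}{3} = - \frac{G}{3} - \frac{A \sqrt{483 + G}}{3} - \frac{G \left(A + G\right)}{3}$)
$- C{\left(I{\left(-49,-54 \right)},-23 \right)} = - (\left(- \frac{1}{3}\right) \left(-23\right) - \frac{\left(-23\right)^{2}}{3} - \left(-10\right) \left(-23\right) - - 10 \sqrt{483 - 23}) = - (\frac{23}{3} - \frac{529}{3} - 230 - - 10 \sqrt{460}) = - (\frac{23}{3} - \frac{529}{3} - 230 - - 10 \cdot 2 \sqrt{115}) = - (\frac{23}{3} - \frac{529}{3} - 230 + 20 \sqrt{115}) = - (- \frac{1196}{3} + 20 \sqrt{115}) = \frac{1196}{3} - 20 \sqrt{115}$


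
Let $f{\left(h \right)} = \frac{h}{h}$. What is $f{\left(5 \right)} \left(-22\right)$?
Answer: $-22$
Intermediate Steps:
$f{\left(h \right)} = 1$
$f{\left(5 \right)} \left(-22\right) = 1 \left(-22\right) = -22$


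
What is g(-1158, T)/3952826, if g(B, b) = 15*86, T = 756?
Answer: 645/1976413 ≈ 0.00032635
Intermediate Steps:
g(B, b) = 1290
g(-1158, T)/3952826 = 1290/3952826 = 1290*(1/3952826) = 645/1976413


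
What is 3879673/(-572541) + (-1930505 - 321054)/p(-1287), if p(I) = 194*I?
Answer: 106813615375/47650297266 ≈ 2.2416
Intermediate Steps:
3879673/(-572541) + (-1930505 - 321054)/p(-1287) = 3879673/(-572541) + (-1930505 - 321054)/((194*(-1287))) = 3879673*(-1/572541) - 2251559/(-249678) = -3879673/572541 - 2251559*(-1/249678) = -3879673/572541 + 2251559/249678 = 106813615375/47650297266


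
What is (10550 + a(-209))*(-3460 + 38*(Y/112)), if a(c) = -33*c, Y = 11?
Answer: -3376884297/56 ≈ -6.0302e+7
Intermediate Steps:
(10550 + a(-209))*(-3460 + 38*(Y/112)) = (10550 - 33*(-209))*(-3460 + 38*(11/112)) = (10550 + 6897)*(-3460 + 38*(11*(1/112))) = 17447*(-3460 + 38*(11/112)) = 17447*(-3460 + 209/56) = 17447*(-193551/56) = -3376884297/56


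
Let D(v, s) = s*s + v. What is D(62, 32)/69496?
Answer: 543/34748 ≈ 0.015627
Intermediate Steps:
D(v, s) = v + s**2 (D(v, s) = s**2 + v = v + s**2)
D(62, 32)/69496 = (62 + 32**2)/69496 = (62 + 1024)*(1/69496) = 1086*(1/69496) = 543/34748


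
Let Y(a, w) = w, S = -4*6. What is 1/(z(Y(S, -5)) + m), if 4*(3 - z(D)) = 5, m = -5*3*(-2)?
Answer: 4/127 ≈ 0.031496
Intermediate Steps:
S = -24
m = 30 (m = -15*(-2) = 30)
z(D) = 7/4 (z(D) = 3 - 1/4*5 = 3 - 5/4 = 7/4)
1/(z(Y(S, -5)) + m) = 1/(7/4 + 30) = 1/(127/4) = 4/127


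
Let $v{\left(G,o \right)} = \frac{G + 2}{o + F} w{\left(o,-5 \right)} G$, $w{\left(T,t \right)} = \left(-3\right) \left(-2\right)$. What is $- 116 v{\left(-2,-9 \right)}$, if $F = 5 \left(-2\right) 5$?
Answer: $0$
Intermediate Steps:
$w{\left(T,t \right)} = 6$
$F = -50$ ($F = \left(-10\right) 5 = -50$)
$v{\left(G,o \right)} = \frac{6 G \left(2 + G\right)}{-50 + o}$ ($v{\left(G,o \right)} = \frac{G + 2}{o - 50} \cdot 6 G = \frac{2 + G}{-50 + o} 6 G = \frac{6 \left(2 + G\right)}{-50 + o} G = \frac{6 G \left(2 + G\right)}{-50 + o}$)
$- 116 v{\left(-2,-9 \right)} = - 116 \cdot 6 \left(-2\right) \frac{1}{-50 - 9} \left(2 - 2\right) = - 116 \cdot 6 \left(-2\right) \frac{1}{-59} \cdot 0 = - 116 \cdot 6 \left(-2\right) \left(- \frac{1}{59}\right) 0 = \left(-116\right) 0 = 0$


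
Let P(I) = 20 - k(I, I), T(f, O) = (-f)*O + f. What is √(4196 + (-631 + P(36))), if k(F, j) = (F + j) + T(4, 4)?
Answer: 5*√141 ≈ 59.372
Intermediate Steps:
T(f, O) = f - O*f (T(f, O) = -O*f + f = f - O*f)
k(F, j) = -12 + F + j (k(F, j) = (F + j) + 4*(1 - 1*4) = (F + j) + 4*(1 - 4) = (F + j) + 4*(-3) = (F + j) - 12 = -12 + F + j)
P(I) = 32 - 2*I (P(I) = 20 - (-12 + I + I) = 20 - (-12 + 2*I) = 20 + (12 - 2*I) = 32 - 2*I)
√(4196 + (-631 + P(36))) = √(4196 + (-631 + (32 - 2*36))) = √(4196 + (-631 + (32 - 72))) = √(4196 + (-631 - 40)) = √(4196 - 671) = √3525 = 5*√141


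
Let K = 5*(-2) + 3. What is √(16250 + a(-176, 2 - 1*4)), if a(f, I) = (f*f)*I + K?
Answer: I*√45709 ≈ 213.8*I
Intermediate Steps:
K = -7 (K = -10 + 3 = -7)
a(f, I) = -7 + I*f² (a(f, I) = (f*f)*I - 7 = f²*I - 7 = I*f² - 7 = -7 + I*f²)
√(16250 + a(-176, 2 - 1*4)) = √(16250 + (-7 + (2 - 1*4)*(-176)²)) = √(16250 + (-7 + (2 - 4)*30976)) = √(16250 + (-7 - 2*30976)) = √(16250 + (-7 - 61952)) = √(16250 - 61959) = √(-45709) = I*√45709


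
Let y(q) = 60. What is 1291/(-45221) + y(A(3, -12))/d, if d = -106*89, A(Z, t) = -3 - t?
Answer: -7446277/213307457 ≈ -0.034909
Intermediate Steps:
d = -9434
1291/(-45221) + y(A(3, -12))/d = 1291/(-45221) + 60/(-9434) = 1291*(-1/45221) + 60*(-1/9434) = -1291/45221 - 30/4717 = -7446277/213307457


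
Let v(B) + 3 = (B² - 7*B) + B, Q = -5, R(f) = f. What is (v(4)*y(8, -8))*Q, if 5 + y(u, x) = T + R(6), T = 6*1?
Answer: 385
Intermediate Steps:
T = 6
v(B) = -3 + B² - 6*B (v(B) = -3 + ((B² - 7*B) + B) = -3 + (B² - 6*B) = -3 + B² - 6*B)
y(u, x) = 7 (y(u, x) = -5 + (6 + 6) = -5 + 12 = 7)
(v(4)*y(8, -8))*Q = ((-3 + 4² - 6*4)*7)*(-5) = ((-3 + 16 - 24)*7)*(-5) = -11*7*(-5) = -77*(-5) = 385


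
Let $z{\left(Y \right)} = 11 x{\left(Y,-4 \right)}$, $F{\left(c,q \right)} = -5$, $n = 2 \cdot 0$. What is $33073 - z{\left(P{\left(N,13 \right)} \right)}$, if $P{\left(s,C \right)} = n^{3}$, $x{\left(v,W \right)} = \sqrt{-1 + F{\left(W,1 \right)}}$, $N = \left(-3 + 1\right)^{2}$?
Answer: $33073 - 11 i \sqrt{6} \approx 33073.0 - 26.944 i$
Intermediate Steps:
$n = 0$
$N = 4$ ($N = \left(-2\right)^{2} = 4$)
$x{\left(v,W \right)} = i \sqrt{6}$ ($x{\left(v,W \right)} = \sqrt{-1 - 5} = \sqrt{-6} = i \sqrt{6}$)
$P{\left(s,C \right)} = 0$ ($P{\left(s,C \right)} = 0^{3} = 0$)
$z{\left(Y \right)} = 11 i \sqrt{6}$
$33073 - z{\left(P{\left(N,13 \right)} \right)} = 33073 - 11 i \sqrt{6}$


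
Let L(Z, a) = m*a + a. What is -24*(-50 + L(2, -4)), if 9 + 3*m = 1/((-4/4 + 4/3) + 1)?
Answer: 1032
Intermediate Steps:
m = -11/4 (m = -3 + 1/(3*((-4/4 + 4/3) + 1)) = -3 + 1/(3*((-4*1/4 + 4*(1/3)) + 1)) = -3 + 1/(3*((-1 + 4/3) + 1)) = -3 + 1/(3*(1/3 + 1)) = -3 + 1/(3*(4/3)) = -3 + (1/3)*(3/4) = -3 + 1/4 = -11/4 ≈ -2.7500)
L(Z, a) = -7*a/4 (L(Z, a) = -11*a/4 + a = -7*a/4)
-24*(-50 + L(2, -4)) = -24*(-50 - 7/4*(-4)) = -24*(-50 + 7) = -24*(-43) = 1032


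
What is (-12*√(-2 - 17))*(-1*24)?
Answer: 288*I*√19 ≈ 1255.4*I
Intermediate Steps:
(-12*√(-2 - 17))*(-1*24) = -12*I*√19*(-24) = 288*I*√19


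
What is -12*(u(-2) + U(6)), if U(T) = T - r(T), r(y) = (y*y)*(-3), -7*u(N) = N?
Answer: -9600/7 ≈ -1371.4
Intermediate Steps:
u(N) = -N/7
r(y) = -3*y**2 (r(y) = y**2*(-3) = -3*y**2)
U(T) = T + 3*T**2 (U(T) = T - (-3)*T**2 = T + 3*T**2)
-12*(u(-2) + U(6)) = -12*(-1/7*(-2) + 6*(1 + 3*6)) = -12*(2/7 + 6*(1 + 18)) = -12*(2/7 + 6*19) = -12*(2/7 + 114) = -12*800/7 = -9600/7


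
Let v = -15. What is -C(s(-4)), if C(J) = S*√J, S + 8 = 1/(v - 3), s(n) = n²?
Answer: 290/9 ≈ 32.222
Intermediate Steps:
S = -145/18 (S = -8 + 1/(-15 - 3) = -8 + 1/(-18) = -8 - 1/18 = -145/18 ≈ -8.0556)
C(J) = -145*√J/18
-C(s(-4)) = -(-145)*√((-4)²)/18 = -(-145)*√16/18 = -(-145)*4/18 = -1*(-290/9) = 290/9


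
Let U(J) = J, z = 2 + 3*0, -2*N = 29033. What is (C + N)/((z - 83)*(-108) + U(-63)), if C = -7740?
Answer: -44513/17370 ≈ -2.5626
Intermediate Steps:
N = -29033/2 (N = -½*29033 = -29033/2 ≈ -14517.)
z = 2 (z = 2 + 0 = 2)
(C + N)/((z - 83)*(-108) + U(-63)) = (-7740 - 29033/2)/((2 - 83)*(-108) - 63) = -44513/(2*(-81*(-108) - 63)) = -44513/(2*(8748 - 63)) = -44513/2/8685 = -44513/2*1/8685 = -44513/17370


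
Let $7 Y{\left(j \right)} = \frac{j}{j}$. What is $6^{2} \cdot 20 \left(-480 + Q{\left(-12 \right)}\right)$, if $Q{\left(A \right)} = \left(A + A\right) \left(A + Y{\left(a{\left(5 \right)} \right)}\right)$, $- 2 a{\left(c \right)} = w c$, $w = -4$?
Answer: $- \frac{984960}{7} \approx -1.4071 \cdot 10^{5}$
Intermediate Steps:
$a{\left(c \right)} = 2 c$ ($a{\left(c \right)} = - \frac{\left(-4\right) c}{2} = 2 c$)
$Y{\left(j \right)} = \frac{1}{7}$ ($Y{\left(j \right)} = \frac{j \frac{1}{j}}{7} = \frac{1}{7} \cdot 1 = \frac{1}{7}$)
$Q{\left(A \right)} = 2 A \left(\frac{1}{7} + A\right)$ ($Q{\left(A \right)} = \left(A + A\right) \left(A + \frac{1}{7}\right) = 2 A \left(\frac{1}{7} + A\right)$)
$6^{2} \cdot 20 \left(-480 + Q{\left(-12 \right)}\right) = 6^{2} \cdot 20 \left(-480 + \frac{2}{7} \left(-12\right) \left(1 + 7 \left(-12\right)\right)\right) = 36 \cdot 20 \left(-480 + \frac{2}{7} \left(-12\right) \left(1 - 84\right)\right) = 720 \left(-480 + \frac{2}{7} \left(-12\right) \left(-83\right)\right) = 720 \left(-480 + \frac{1992}{7}\right) = 720 \left(- \frac{1368}{7}\right) = - \frac{984960}{7}$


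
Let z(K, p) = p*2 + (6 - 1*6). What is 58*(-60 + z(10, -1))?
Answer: -3596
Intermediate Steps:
z(K, p) = 2*p (z(K, p) = 2*p + (6 - 6) = 2*p + 0 = 2*p)
58*(-60 + z(10, -1)) = 58*(-60 + 2*(-1)) = 58*(-60 - 2) = 58*(-62) = -3596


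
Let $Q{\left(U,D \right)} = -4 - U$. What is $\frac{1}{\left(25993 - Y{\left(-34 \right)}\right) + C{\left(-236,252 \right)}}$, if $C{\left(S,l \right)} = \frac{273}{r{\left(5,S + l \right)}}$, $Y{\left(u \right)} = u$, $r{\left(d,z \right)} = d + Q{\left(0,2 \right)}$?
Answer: $\frac{1}{26300} \approx 3.8023 \cdot 10^{-5}$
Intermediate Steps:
$r{\left(d,z \right)} = -4 + d$ ($r{\left(d,z \right)} = d - 4 = -4 + d$)
$C{\left(S,l \right)} = 273$ ($C{\left(S,l \right)} = \frac{273}{-4 + 5} = \frac{273}{1} = 273 \cdot 1 = 273$)
$\frac{1}{\left(25993 - Y{\left(-34 \right)}\right) + C{\left(-236,252 \right)}} = \frac{1}{\left(25993 - -34\right) + 273} = \frac{1}{\left(25993 + 34\right) + 273} = \frac{1}{26027 + 273} = \frac{1}{26300}$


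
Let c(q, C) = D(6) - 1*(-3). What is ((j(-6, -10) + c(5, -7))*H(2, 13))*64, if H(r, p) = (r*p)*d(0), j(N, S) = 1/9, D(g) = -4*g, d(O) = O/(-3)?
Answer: 0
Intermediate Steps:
d(O) = -O/3 (d(O) = O*(-⅓) = -O/3)
j(N, S) = ⅑
c(q, C) = -21 (c(q, C) = -4*6 - 1*(-3) = -24 + 3 = -21)
H(r, p) = 0 (H(r, p) = (r*p)*(-⅓*0) = (p*r)*0 = 0)
((j(-6, -10) + c(5, -7))*H(2, 13))*64 = ((⅑ - 21)*0)*64 = -188/9*0*64 = 0*64 = 0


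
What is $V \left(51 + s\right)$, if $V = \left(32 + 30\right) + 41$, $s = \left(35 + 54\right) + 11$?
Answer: $15553$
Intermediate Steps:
$s = 100$ ($s = 89 + 11 = 100$)
$V = 103$ ($V = 62 + 41 = 103$)
$V \left(51 + s\right) = 103 \left(51 + 100\right) = 103 \cdot 151 = 15553$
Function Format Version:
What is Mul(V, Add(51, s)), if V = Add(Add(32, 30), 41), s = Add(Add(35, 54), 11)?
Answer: 15553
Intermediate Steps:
s = 100 (s = Add(89, 11) = 100)
V = 103 (V = Add(62, 41) = 103)
Mul(V, Add(51, s)) = Mul(103, Add(51, 100)) = Mul(103, 151) = 15553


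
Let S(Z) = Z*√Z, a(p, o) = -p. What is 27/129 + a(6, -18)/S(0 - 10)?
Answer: 9/43 - 3*I*√10/50 ≈ 0.2093 - 0.18974*I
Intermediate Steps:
S(Z) = Z^(3/2)
27/129 + a(6, -18)/S(0 - 10) = 27/129 + (-1*6)/((0 - 10)^(3/2)) = 27*(1/129) - 6*I*√10/100 = 9/43 - 6*I*√10/100 = 9/43 - 3*I*√10/50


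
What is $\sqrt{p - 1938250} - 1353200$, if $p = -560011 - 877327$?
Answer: $-1353200 + 2 i \sqrt{843897} \approx -1.3532 \cdot 10^{6} + 1837.3 i$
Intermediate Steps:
$p = -1437338$
$\sqrt{p - 1938250} - 1353200 = \sqrt{-1437338 - 1938250} - 1353200 = \sqrt{-3375588} - 1353200 = 2 i \sqrt{843897} - 1353200 = -1353200 + 2 i \sqrt{843897}$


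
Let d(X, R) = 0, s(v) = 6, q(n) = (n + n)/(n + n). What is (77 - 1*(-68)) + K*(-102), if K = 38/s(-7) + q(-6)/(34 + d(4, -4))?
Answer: -504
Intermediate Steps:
q(n) = 1 (q(n) = (2*n)/((2*n)) = (2*n)*(1/(2*n)) = 1)
K = 649/102 (K = 38/6 + 1/(34 + 0) = 38*(1/6) + 1/34 = 19/3 + 1*(1/34) = 19/3 + 1/34 = 649/102 ≈ 6.3627)
(77 - 1*(-68)) + K*(-102) = (77 - 1*(-68)) + (649/102)*(-102) = (77 + 68) - 649 = 145 - 649 = -504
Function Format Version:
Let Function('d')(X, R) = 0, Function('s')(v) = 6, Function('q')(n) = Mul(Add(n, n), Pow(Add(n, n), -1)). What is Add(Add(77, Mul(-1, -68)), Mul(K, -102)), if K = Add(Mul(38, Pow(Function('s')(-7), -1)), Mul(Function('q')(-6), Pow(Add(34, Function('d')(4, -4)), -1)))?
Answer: -504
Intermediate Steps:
Function('q')(n) = 1 (Function('q')(n) = Mul(Mul(2, n), Pow(Mul(2, n), -1)) = Mul(Mul(2, n), Mul(Rational(1, 2), Pow(n, -1))) = 1)
K = Rational(649, 102) (K = Add(Mul(38, Pow(6, -1)), Mul(1, Pow(Add(34, 0), -1))) = Add(Mul(38, Rational(1, 6)), Mul(1, Pow(34, -1))) = Add(Rational(19, 3), Mul(1, Rational(1, 34))) = Add(Rational(19, 3), Rational(1, 34)) = Rational(649, 102) ≈ 6.3627)
Add(Add(77, Mul(-1, -68)), Mul(K, -102)) = Add(Add(77, Mul(-1, -68)), Mul(Rational(649, 102), -102)) = Add(Add(77, 68), -649) = Add(145, -649) = -504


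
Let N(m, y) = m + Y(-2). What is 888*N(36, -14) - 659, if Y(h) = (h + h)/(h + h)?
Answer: 32197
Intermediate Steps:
Y(h) = 1 (Y(h) = (2*h)/((2*h)) = (2*h)*(1/(2*h)) = 1)
N(m, y) = 1 + m (N(m, y) = m + 1 = 1 + m)
888*N(36, -14) - 659 = 888*(1 + 36) - 659 = 888*37 - 659 = 32856 - 659 = 32197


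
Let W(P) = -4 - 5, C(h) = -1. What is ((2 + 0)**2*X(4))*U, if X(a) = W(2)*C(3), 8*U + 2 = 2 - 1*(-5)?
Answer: 45/2 ≈ 22.500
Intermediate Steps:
W(P) = -9
U = 5/8 (U = -1/4 + (2 - 1*(-5))/8 = -1/4 + (2 + 5)/8 = -1/4 + (1/8)*7 = -1/4 + 7/8 = 5/8 ≈ 0.62500)
X(a) = 9 (X(a) = -9*(-1) = 9)
((2 + 0)**2*X(4))*U = ((2 + 0)**2*9)*(5/8) = (2**2*9)*(5/8) = (4*9)*(5/8) = 36*(5/8) = 45/2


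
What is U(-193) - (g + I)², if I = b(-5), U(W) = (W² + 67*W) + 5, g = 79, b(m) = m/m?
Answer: 17923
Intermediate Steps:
b(m) = 1
U(W) = 5 + W² + 67*W
I = 1
U(-193) - (g + I)² = (5 + (-193)² + 67*(-193)) - (79 + 1)² = (5 + 37249 - 12931) - 1*80² = 24323 - 1*6400 = 24323 - 6400 = 17923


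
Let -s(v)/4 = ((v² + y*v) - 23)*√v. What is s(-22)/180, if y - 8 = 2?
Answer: -241*I*√22/45 ≈ -25.12*I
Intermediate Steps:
y = 10 (y = 8 + 2 = 10)
s(v) = -4*√v*(-23 + v² + 10*v) (s(v) = -4*((v² + 10*v) - 23)*√v = -4*(-23 + v² + 10*v)*√v = -4*√v*(-23 + v² + 10*v))
s(-22)/180 = (4*√(-22)*(23 - 1*(-22)² - 10*(-22)))/180 = (4*(I*√22)*(23 - 1*484 + 220))*(1/180) = (4*(I*√22)*(23 - 484 + 220))*(1/180) = (4*(I*√22)*(-241))*(1/180) = -964*I*√22*(1/180) = -241*I*√22/45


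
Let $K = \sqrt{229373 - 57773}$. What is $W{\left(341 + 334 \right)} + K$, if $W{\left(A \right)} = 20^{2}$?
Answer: $400 + 20 \sqrt{429} \approx 814.25$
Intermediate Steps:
$W{\left(A \right)} = 400$
$K = 20 \sqrt{429}$ ($K = \sqrt{171600} = 20 \sqrt{429} \approx 414.25$)
$W{\left(341 + 334 \right)} + K = 400 + 20 \sqrt{429}$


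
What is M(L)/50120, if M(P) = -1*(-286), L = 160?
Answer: 143/25060 ≈ 0.0057063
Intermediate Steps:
M(P) = 286
M(L)/50120 = 286/50120 = 286*(1/50120) = 143/25060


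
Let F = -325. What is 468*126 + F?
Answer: 58643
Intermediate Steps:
468*126 + F = 468*126 - 325 = 58968 - 325 = 58643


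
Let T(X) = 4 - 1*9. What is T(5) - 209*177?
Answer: -36998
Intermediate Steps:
T(X) = -5 (T(X) = 4 - 9 = -5)
T(5) - 209*177 = -5 - 209*177 = -5 - 36993 = -36998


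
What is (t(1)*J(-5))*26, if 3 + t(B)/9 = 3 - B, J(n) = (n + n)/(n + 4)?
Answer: -2340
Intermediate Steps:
J(n) = 2*n/(4 + n) (J(n) = (2*n)/(4 + n) = 2*n/(4 + n))
t(B) = -9*B (t(B) = -27 + 9*(3 - B) = -27 + (27 - 9*B) = -9*B)
(t(1)*J(-5))*26 = ((-9*1)*(2*(-5)/(4 - 5)))*26 = -18*(-5)/(-1)*26 = -18*(-5)*(-1)*26 = -9*10*26 = -90*26 = -2340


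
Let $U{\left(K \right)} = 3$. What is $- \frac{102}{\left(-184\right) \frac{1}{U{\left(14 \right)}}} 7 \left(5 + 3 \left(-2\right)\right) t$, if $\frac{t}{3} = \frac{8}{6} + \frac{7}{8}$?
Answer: $- \frac{56763}{736} \approx -77.124$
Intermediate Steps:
$t = \frac{53}{8}$ ($t = 3 \left(\frac{8}{6} + \frac{7}{8}\right) = 3 \left(8 \cdot \frac{1}{6} + 7 \cdot \frac{1}{8}\right) = 3 \left(\frac{4}{3} + \frac{7}{8}\right) = 3 \cdot \frac{53}{24} = \frac{53}{8} \approx 6.625$)
$- \frac{102}{\left(-184\right) \frac{1}{U{\left(14 \right)}}} 7 \left(5 + 3 \left(-2\right)\right) t = - \frac{102}{\left(-184\right) \frac{1}{3}} \cdot 7 \left(5 + 3 \left(-2\right)\right) \frac{53}{8} = - \frac{102}{\left(-184\right) \frac{1}{3}} \cdot 7 \left(5 - 6\right) \frac{53}{8} = - \frac{102}{- \frac{184}{3}} \cdot 7 \left(-1\right) \frac{53}{8} = \left(-102\right) \left(- \frac{3}{184}\right) \left(\left(-7\right) \frac{53}{8}\right) = \frac{153}{92} \left(- \frac{371}{8}\right) = - \frac{56763}{736}$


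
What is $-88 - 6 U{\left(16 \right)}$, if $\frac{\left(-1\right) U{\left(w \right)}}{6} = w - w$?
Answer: $-88$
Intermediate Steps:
$U{\left(w \right)} = 0$ ($U{\left(w \right)} = - 6 \left(w - w\right) = \left(-6\right) 0 = 0$)
$-88 - 6 U{\left(16 \right)} = -88 - 0 = -88 + 0 = -88$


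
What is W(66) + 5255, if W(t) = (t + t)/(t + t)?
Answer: 5256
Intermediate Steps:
W(t) = 1 (W(t) = (2*t)/((2*t)) = (2*t)*(1/(2*t)) = 1)
W(66) + 5255 = 1 + 5255 = 5256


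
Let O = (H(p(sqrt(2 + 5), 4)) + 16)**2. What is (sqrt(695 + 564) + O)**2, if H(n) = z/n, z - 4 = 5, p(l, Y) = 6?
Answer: 1520769/16 + 1225*sqrt(1259)/2 ≈ 1.1678e+5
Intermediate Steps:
z = 9 (z = 4 + 5 = 9)
H(n) = 9/n
O = 1225/4 (O = (9/6 + 16)**2 = (9*(1/6) + 16)**2 = (3/2 + 16)**2 = (35/2)**2 = 1225/4 ≈ 306.25)
(sqrt(695 + 564) + O)**2 = (sqrt(695 + 564) + 1225/4)**2 = (sqrt(1259) + 1225/4)**2 = (1225/4 + sqrt(1259))**2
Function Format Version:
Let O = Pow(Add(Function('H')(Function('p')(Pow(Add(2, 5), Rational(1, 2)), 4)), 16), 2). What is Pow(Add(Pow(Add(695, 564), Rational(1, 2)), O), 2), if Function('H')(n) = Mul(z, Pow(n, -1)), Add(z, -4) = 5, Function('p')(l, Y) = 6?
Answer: Add(Rational(1520769, 16), Mul(Rational(1225, 2), Pow(1259, Rational(1, 2)))) ≈ 1.1678e+5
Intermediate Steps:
z = 9 (z = Add(4, 5) = 9)
Function('H')(n) = Mul(9, Pow(n, -1))
O = Rational(1225, 4) (O = Pow(Add(Mul(9, Pow(6, -1)), 16), 2) = Pow(Add(Mul(9, Rational(1, 6)), 16), 2) = Pow(Add(Rational(3, 2), 16), 2) = Pow(Rational(35, 2), 2) = Rational(1225, 4) ≈ 306.25)
Pow(Add(Pow(Add(695, 564), Rational(1, 2)), O), 2) = Pow(Add(Pow(Add(695, 564), Rational(1, 2)), Rational(1225, 4)), 2) = Pow(Add(Pow(1259, Rational(1, 2)), Rational(1225, 4)), 2) = Pow(Add(Rational(1225, 4), Pow(1259, Rational(1, 2))), 2)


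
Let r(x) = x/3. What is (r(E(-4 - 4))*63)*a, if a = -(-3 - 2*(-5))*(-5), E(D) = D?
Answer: -5880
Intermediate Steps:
a = 35 (a = -(-3 + 10)*(-5) = -7*(-5) = -1*(-35) = 35)
r(x) = x/3 (r(x) = x*(⅓) = x/3)
(r(E(-4 - 4))*63)*a = (((-4 - 4)/3)*63)*35 = (((⅓)*(-8))*63)*35 = -8/3*63*35 = -168*35 = -5880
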